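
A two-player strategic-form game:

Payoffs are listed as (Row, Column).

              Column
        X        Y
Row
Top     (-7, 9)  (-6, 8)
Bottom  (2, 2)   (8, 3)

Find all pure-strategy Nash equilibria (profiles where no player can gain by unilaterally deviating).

Row against X: payoffs -7, 2 → best response Bottom.
Row against Y: payoffs -6, 8 → best response Bottom.
Column against Top: payoffs 9, 8 → best response X.
Column against Bottom: payoffs 2, 3 → best response Y.
Mutual best responses: (Bottom, Y).

(Bottom, Y)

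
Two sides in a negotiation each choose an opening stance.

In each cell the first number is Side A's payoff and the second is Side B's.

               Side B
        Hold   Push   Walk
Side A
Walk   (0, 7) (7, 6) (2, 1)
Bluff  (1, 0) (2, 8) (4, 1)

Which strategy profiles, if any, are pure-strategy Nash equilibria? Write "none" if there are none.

none

Side A against Hold: payoffs 0, 1 → best response Bluff.
Side A against Push: payoffs 7, 2 → best response Walk.
Side A against Walk: payoffs 2, 4 → best response Bluff.
Side B against Walk: payoffs 7, 6, 1 → best response Hold.
Side B against Bluff: payoffs 0, 8, 1 → best response Push.
No profile is a mutual best response for all players.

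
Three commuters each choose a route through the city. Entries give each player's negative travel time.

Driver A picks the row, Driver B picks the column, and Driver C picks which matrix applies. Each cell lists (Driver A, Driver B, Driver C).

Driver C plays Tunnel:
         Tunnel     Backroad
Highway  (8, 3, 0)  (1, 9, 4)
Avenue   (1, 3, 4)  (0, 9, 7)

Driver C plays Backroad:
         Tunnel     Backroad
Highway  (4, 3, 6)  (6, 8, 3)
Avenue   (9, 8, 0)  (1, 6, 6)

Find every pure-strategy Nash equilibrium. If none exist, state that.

(Highway, Backroad, Tunnel)

For each player, find the best response to each opponent profile; mutual best responses are the pure NE.
Driver A against (Tunnel, Tunnel): payoffs 8, 1 → best response Highway.
Driver A against (Tunnel, Backroad): payoffs 4, 9 → best response Avenue.
Driver A against (Backroad, Tunnel): payoffs 1, 0 → best response Highway.
Driver A against (Backroad, Backroad): payoffs 6, 1 → best response Highway.
Driver B against (Highway, Tunnel): payoffs 3, 9 → best response Backroad.
Driver B against (Highway, Backroad): payoffs 3, 8 → best response Backroad.
Driver B against (Avenue, Tunnel): payoffs 3, 9 → best response Backroad.
Driver B against (Avenue, Backroad): payoffs 8, 6 → best response Tunnel.
Driver C against (Highway, Tunnel): payoffs 0, 6 → best response Backroad.
Driver C against (Highway, Backroad): payoffs 4, 3 → best response Tunnel.
Driver C against (Avenue, Tunnel): payoffs 4, 0 → best response Tunnel.
Driver C against (Avenue, Backroad): payoffs 7, 6 → best response Tunnel.
Mutual best responses: (Highway, Backroad, Tunnel).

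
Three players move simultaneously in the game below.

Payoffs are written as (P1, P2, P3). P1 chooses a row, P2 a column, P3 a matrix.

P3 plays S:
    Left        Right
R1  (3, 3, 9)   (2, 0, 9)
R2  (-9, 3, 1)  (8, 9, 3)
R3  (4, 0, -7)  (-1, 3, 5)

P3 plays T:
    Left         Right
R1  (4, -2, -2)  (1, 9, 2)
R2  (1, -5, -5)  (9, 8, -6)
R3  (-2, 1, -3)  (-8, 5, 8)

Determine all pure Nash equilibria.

Mark each player's best response to every combination of opponents' strategies; a profile where every player is best-responding is a pure Nash equilibrium.
P1 against (Left, S): payoffs 3, -9, 4 → best response R3.
P1 against (Left, T): payoffs 4, 1, -2 → best response R1.
P1 against (Right, S): payoffs 2, 8, -1 → best response R2.
P1 against (Right, T): payoffs 1, 9, -8 → best response R2.
P2 against (R1, S): payoffs 3, 0 → best response Left.
P2 against (R1, T): payoffs -2, 9 → best response Right.
P2 against (R2, S): payoffs 3, 9 → best response Right.
P2 against (R2, T): payoffs -5, 8 → best response Right.
P2 against (R3, S): payoffs 0, 3 → best response Right.
P2 against (R3, T): payoffs 1, 5 → best response Right.
P3 against (R1, Left): payoffs 9, -2 → best response S.
P3 against (R1, Right): payoffs 9, 2 → best response S.
P3 against (R2, Left): payoffs 1, -5 → best response S.
P3 against (R2, Right): payoffs 3, -6 → best response S.
P3 against (R3, Left): payoffs -7, -3 → best response T.
P3 against (R3, Right): payoffs 5, 8 → best response T.
Mutual best responses: (R2, Right, S).

Pure NE: (R2, Right, S)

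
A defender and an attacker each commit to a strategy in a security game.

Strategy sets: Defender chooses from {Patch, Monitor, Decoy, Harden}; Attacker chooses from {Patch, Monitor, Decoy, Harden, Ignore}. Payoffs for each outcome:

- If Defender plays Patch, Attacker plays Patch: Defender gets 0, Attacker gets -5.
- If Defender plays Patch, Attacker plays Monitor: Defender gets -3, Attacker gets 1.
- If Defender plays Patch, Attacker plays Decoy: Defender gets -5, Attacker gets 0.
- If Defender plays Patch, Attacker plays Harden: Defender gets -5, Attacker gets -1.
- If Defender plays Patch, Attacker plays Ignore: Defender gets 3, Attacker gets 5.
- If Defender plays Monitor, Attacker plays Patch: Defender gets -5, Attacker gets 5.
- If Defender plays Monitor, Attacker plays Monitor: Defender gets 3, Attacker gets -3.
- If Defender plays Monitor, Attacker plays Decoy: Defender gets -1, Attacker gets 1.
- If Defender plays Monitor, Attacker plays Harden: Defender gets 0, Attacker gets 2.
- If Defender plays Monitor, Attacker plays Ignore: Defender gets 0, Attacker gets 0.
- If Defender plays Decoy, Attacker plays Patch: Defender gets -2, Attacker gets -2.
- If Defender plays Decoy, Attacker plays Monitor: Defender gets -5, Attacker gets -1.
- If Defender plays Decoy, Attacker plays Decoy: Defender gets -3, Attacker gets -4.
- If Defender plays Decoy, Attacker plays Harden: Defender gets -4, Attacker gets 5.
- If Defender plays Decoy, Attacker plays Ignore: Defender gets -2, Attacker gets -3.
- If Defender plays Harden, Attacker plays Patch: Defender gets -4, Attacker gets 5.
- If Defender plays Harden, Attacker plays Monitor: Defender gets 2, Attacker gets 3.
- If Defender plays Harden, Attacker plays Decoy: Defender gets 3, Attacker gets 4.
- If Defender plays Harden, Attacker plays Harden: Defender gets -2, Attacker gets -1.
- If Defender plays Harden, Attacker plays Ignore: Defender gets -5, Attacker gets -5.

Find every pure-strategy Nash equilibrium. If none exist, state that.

The unique pure-strategy Nash equilibrium is (Patch, Ignore).

Defender against Patch: payoffs 0, -5, -2, -4 → best response Patch.
Defender against Monitor: payoffs -3, 3, -5, 2 → best response Monitor.
Defender against Decoy: payoffs -5, -1, -3, 3 → best response Harden.
Defender against Harden: payoffs -5, 0, -4, -2 → best response Monitor.
Defender against Ignore: payoffs 3, 0, -2, -5 → best response Patch.
Attacker against Patch: payoffs -5, 1, 0, -1, 5 → best response Ignore.
Attacker against Monitor: payoffs 5, -3, 1, 2, 0 → best response Patch.
Attacker against Decoy: payoffs -2, -1, -4, 5, -3 → best response Harden.
Attacker against Harden: payoffs 5, 3, 4, -1, -5 → best response Patch.
Mutual best responses: (Patch, Ignore).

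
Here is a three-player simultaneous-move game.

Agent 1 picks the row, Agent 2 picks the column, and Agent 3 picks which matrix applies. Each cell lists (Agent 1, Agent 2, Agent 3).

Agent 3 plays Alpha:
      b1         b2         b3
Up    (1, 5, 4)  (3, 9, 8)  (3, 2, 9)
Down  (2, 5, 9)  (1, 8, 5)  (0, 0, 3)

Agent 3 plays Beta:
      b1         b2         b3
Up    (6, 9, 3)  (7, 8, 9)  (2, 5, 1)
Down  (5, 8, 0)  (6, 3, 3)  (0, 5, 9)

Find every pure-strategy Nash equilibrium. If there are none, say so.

There is no pure-strategy Nash equilibrium.

(Up, b1, Alpha): Agent 1 can switch to Down (1 → 2). Not NE.
(Up, b1, Beta): Agent 3 can switch to Alpha (3 → 4). Not NE.
(Up, b2, Alpha): Agent 3 can switch to Beta (8 → 9). Not NE.
(Up, b2, Beta): Agent 2 can switch to b1 (8 → 9). Not NE.
(Up, b3, Alpha): Agent 2 can switch to b1 (2 → 5). Not NE.
(Up, b3, Beta): Agent 2 can switch to b1 (5 → 9). Not NE.
(The remaining 6 profiles each have a profitable deviation by the same check.)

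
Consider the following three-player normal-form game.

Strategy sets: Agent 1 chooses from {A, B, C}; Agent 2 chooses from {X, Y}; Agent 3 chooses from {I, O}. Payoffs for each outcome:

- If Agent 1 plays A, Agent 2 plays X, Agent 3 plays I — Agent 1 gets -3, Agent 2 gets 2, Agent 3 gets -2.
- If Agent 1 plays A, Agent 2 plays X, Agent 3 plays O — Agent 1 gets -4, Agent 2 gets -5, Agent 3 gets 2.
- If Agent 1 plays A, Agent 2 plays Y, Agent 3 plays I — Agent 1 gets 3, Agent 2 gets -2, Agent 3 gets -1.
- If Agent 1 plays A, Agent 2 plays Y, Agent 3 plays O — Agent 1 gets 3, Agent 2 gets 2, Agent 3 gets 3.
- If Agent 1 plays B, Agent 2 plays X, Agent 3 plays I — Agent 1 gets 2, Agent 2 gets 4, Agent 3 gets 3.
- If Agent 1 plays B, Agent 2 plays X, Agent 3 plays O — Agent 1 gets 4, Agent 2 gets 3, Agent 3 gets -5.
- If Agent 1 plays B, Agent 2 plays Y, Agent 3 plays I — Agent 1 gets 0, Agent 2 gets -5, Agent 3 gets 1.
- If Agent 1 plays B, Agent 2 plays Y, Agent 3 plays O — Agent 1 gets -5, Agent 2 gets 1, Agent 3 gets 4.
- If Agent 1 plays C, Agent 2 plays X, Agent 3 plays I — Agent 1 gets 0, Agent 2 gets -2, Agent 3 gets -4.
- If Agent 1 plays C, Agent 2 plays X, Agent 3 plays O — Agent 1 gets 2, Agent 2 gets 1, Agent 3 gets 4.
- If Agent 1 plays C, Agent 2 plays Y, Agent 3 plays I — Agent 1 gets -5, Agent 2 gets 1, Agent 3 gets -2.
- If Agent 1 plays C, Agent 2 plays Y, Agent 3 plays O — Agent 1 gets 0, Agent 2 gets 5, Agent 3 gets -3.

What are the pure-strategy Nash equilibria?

Agent 1 against (X, I): payoffs -3, 2, 0 → best response B.
Agent 1 against (X, O): payoffs -4, 4, 2 → best response B.
Agent 1 against (Y, I): payoffs 3, 0, -5 → best response A.
Agent 1 against (Y, O): payoffs 3, -5, 0 → best response A.
Agent 2 against (A, I): payoffs 2, -2 → best response X.
Agent 2 against (A, O): payoffs -5, 2 → best response Y.
Agent 2 against (B, I): payoffs 4, -5 → best response X.
Agent 2 against (B, O): payoffs 3, 1 → best response X.
Agent 2 against (C, I): payoffs -2, 1 → best response Y.
Agent 2 against (C, O): payoffs 1, 5 → best response Y.
Agent 3 against (A, X): payoffs -2, 2 → best response O.
Agent 3 against (A, Y): payoffs -1, 3 → best response O.
Agent 3 against (B, X): payoffs 3, -5 → best response I.
Agent 3 against (B, Y): payoffs 1, 4 → best response O.
Agent 3 against (C, X): payoffs -4, 4 → best response O.
Agent 3 against (C, Y): payoffs -2, -3 → best response I.
Mutual best responses: (A, Y, O); (B, X, I).

The pure Nash equilibria are (A, Y, O), (B, X, I).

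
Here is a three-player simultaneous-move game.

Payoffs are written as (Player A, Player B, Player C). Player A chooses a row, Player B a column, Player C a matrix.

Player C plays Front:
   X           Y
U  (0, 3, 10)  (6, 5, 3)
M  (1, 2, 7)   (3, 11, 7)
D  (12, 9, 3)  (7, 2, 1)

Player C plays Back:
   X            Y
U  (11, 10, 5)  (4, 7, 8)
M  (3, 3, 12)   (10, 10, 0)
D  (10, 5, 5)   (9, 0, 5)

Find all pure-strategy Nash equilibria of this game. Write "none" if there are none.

none

(U, X, Front): Player A can switch to M (0 → 1). Not NE.
(U, X, Back): Player C can switch to Front (5 → 10). Not NE.
(U, Y, Front): Player A can switch to D (6 → 7). Not NE.
(U, Y, Back): Player A can switch to M (4 → 10). Not NE.
(M, X, Front): Player A can switch to D (1 → 12). Not NE.
(M, X, Back): Player A can switch to U (3 → 11). Not NE.
(M, Y, Front): Player A can switch to U (3 → 6). Not NE.
(M, Y, Back): Player C can switch to Front (0 → 7). Not NE.
(The remaining 4 profiles each have a profitable deviation by the same check.)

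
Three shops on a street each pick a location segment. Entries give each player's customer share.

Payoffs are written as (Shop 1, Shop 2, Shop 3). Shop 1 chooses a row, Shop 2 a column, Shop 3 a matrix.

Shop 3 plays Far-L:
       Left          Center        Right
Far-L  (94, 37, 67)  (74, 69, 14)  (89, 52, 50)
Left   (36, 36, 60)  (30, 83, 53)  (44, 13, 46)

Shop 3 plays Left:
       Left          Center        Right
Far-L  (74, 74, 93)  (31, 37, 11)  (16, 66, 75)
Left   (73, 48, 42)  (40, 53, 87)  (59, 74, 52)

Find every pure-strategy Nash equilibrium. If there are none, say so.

(Far-L, Left, Far-L): Shop 2 can switch to Center (37 → 69). Not NE.
(Far-L, Left, Left): Shop 1 gets 74, best alternative 73; Shop 2 gets 74, best alternative 66; Shop 3 gets 93, best alternative 67. No profitable deviation — NE.
(Far-L, Center, Far-L): Shop 1 gets 74, best alternative 30; Shop 2 gets 69, best alternative 52; Shop 3 gets 14, best alternative 11. No profitable deviation — NE.
(Far-L, Center, Left): Shop 1 can switch to Left (31 → 40). Not NE.
(Far-L, Right, Far-L): Shop 2 can switch to Center (52 → 69). Not NE.
(Far-L, Right, Left): Shop 1 can switch to Left (16 → 59). Not NE.
(Left, Left, Far-L): Shop 1 can switch to Far-L (36 → 94). Not NE.
(Left, Left, Left): Shop 1 can switch to Far-L (73 → 74). Not NE.
(Left, Center, Far-L): Shop 1 can switch to Far-L (30 → 74). Not NE.
(Left, Center, Left): Shop 2 can switch to Right (53 → 74). Not NE.
(Left, Right, Left): Shop 1 gets 59, best alternative 16; Shop 2 gets 74, best alternative 53; Shop 3 gets 52, best alternative 46. No profitable deviation — NE.
(The remaining 1 profile has a profitable deviation by the same check.)

The pure Nash equilibria are (Far-L, Left, Left) and (Far-L, Center, Far-L) and (Left, Right, Left).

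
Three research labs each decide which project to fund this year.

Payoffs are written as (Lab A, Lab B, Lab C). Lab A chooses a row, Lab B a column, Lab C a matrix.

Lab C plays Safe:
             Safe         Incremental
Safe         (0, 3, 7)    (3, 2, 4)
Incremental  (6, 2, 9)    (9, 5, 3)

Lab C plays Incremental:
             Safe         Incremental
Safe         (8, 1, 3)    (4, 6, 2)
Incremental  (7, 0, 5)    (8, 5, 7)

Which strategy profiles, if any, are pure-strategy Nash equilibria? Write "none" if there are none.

The unique pure-strategy Nash equilibrium is (Incremental, Incremental, Incremental).

Lab A against (Safe, Safe): payoffs 0, 6 → best response Incremental.
Lab A against (Safe, Incremental): payoffs 8, 7 → best response Safe.
Lab A against (Incremental, Safe): payoffs 3, 9 → best response Incremental.
Lab A against (Incremental, Incremental): payoffs 4, 8 → best response Incremental.
Lab B against (Safe, Safe): payoffs 3, 2 → best response Safe.
Lab B against (Safe, Incremental): payoffs 1, 6 → best response Incremental.
Lab B against (Incremental, Safe): payoffs 2, 5 → best response Incremental.
Lab B against (Incremental, Incremental): payoffs 0, 5 → best response Incremental.
Lab C against (Safe, Safe): payoffs 7, 3 → best response Safe.
Lab C against (Safe, Incremental): payoffs 4, 2 → best response Safe.
Lab C against (Incremental, Safe): payoffs 9, 5 → best response Safe.
Lab C against (Incremental, Incremental): payoffs 3, 7 → best response Incremental.
Mutual best responses: (Incremental, Incremental, Incremental).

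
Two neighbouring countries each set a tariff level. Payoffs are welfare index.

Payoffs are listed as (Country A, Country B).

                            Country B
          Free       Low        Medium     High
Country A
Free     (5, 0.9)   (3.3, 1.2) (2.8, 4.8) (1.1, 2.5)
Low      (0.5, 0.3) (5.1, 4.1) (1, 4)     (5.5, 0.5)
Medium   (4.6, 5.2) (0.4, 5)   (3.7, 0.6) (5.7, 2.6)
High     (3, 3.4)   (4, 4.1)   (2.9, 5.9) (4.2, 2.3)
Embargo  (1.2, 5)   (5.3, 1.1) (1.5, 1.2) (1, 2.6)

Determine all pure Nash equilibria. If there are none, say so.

(Free, Free): Country B can switch to Low (0.9 → 1.2). Not NE.
(Free, Low): Country A can switch to Low (3.3 → 5.1). Not NE.
(Free, Medium): Country A can switch to Medium (2.8 → 3.7). Not NE.
(Free, High): Country A can switch to Low (1.1 → 5.5). Not NE.
(Low, Free): Country A can switch to Free (0.5 → 5). Not NE.
(Low, Low): Country A can switch to Embargo (5.1 → 5.3). Not NE.
(Low, Medium): Country A can switch to Free (1 → 2.8). Not NE.
(Low, High): Country A can switch to Medium (5.5 → 5.7). Not NE.
(Medium, Free): Country A can switch to Free (4.6 → 5). Not NE.
(Medium, Low): Country A can switch to Free (0.4 → 3.3). Not NE.
(Medium, Medium): Country B can switch to Free (0.6 → 5.2). Not NE.
(Medium, High): Country B can switch to Free (2.6 → 5.2). Not NE.
(The remaining 8 profiles each have a profitable deviation by the same check.)

none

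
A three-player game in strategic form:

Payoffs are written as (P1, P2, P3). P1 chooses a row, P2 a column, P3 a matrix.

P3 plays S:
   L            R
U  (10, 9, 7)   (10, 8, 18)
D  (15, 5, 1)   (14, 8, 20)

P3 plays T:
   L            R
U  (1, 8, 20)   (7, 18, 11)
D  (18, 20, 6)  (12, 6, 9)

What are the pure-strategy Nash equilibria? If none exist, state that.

P1 against (L, S): payoffs 10, 15 → best response D.
P1 against (L, T): payoffs 1, 18 → best response D.
P1 against (R, S): payoffs 10, 14 → best response D.
P1 against (R, T): payoffs 7, 12 → best response D.
P2 against (U, S): payoffs 9, 8 → best response L.
P2 against (U, T): payoffs 8, 18 → best response R.
P2 against (D, S): payoffs 5, 8 → best response R.
P2 against (D, T): payoffs 20, 6 → best response L.
P3 against (U, L): payoffs 7, 20 → best response T.
P3 against (U, R): payoffs 18, 11 → best response S.
P3 against (D, L): payoffs 1, 6 → best response T.
P3 against (D, R): payoffs 20, 9 → best response S.
Mutual best responses: (D, L, T); (D, R, S).

The pure Nash equilibria are (D, L, T); (D, R, S).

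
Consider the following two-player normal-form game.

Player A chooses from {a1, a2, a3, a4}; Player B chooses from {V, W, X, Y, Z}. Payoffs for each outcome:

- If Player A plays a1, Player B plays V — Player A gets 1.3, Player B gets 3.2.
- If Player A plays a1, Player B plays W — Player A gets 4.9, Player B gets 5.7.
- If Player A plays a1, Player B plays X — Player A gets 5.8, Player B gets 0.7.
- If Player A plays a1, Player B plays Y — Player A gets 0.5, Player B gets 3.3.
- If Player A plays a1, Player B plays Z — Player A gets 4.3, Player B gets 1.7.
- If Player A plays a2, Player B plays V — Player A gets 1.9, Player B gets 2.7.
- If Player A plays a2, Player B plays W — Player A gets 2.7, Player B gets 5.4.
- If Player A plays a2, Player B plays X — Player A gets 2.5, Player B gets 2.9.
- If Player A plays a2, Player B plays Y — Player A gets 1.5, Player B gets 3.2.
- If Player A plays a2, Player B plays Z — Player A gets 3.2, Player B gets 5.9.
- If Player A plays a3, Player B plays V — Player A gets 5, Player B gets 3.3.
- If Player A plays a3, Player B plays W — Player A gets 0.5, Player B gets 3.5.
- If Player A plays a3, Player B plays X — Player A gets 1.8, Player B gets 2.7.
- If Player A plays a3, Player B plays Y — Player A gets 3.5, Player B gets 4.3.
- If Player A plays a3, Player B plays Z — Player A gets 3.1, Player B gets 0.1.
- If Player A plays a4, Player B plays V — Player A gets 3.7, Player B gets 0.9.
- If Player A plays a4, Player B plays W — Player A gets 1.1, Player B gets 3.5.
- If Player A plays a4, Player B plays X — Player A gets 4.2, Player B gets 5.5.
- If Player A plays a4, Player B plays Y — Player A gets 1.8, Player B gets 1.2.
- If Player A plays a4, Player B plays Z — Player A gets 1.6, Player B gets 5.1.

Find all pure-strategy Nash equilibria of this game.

(a1, V): Player A can switch to a2 (1.3 → 1.9). Not NE.
(a1, W): Player A gets 4.9, best alternative 2.7; Player B gets 5.7, best alternative 3.3. No profitable deviation — NE.
(a1, X): Player B can switch to V (0.7 → 3.2). Not NE.
(a1, Y): Player A can switch to a2 (0.5 → 1.5). Not NE.
(a1, Z): Player B can switch to V (1.7 → 3.2). Not NE.
(a2, V): Player A can switch to a3 (1.9 → 5). Not NE.
(a2, W): Player A can switch to a1 (2.7 → 4.9). Not NE.
(a2, X): Player A can switch to a1 (2.5 → 5.8). Not NE.
(a2, Y): Player A can switch to a3 (1.5 → 3.5). Not NE.
(a2, Z): Player A can switch to a1 (3.2 → 4.3). Not NE.
(a3, V): Player B can switch to W (3.3 → 3.5). Not NE.
(a3, W): Player A can switch to a1 (0.5 → 4.9). Not NE.
(a3, X): Player A can switch to a1 (1.8 → 5.8). Not NE.
(a3, Y): Player A gets 3.5, best alternative 1.8; Player B gets 4.3, best alternative 3.5. No profitable deviation — NE.
(The remaining 6 profiles each have a profitable deviation by the same check.)

(a1, W) and (a3, Y)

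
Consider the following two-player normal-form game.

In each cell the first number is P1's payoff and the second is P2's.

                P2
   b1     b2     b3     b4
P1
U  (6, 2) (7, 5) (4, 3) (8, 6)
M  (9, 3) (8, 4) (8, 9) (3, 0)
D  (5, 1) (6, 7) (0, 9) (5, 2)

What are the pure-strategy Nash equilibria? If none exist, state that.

(U, b1): P1 can switch to M (6 → 9). Not NE.
(U, b2): P1 can switch to M (7 → 8). Not NE.
(U, b3): P1 can switch to M (4 → 8). Not NE.
(U, b4): P1 gets 8, best alternative 5; P2 gets 6, best alternative 5. No profitable deviation — NE.
(M, b1): P2 can switch to b2 (3 → 4). Not NE.
(M, b2): P2 can switch to b3 (4 → 9). Not NE.
(M, b3): P1 gets 8, best alternative 4; P2 gets 9, best alternative 4. No profitable deviation — NE.
(M, b4): P1 can switch to U (3 → 8). Not NE.
(The remaining 4 profiles each have a profitable deviation by the same check.)

The pure Nash equilibria are (U, b4) and (M, b3).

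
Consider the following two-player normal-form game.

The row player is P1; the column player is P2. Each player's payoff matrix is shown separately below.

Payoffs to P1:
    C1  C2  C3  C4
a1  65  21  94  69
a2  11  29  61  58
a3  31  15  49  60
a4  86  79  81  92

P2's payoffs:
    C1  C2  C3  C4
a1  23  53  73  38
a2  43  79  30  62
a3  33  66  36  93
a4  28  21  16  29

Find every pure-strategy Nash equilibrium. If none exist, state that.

(a1, C3), (a4, C4)

(a1, C1): P1 can switch to a4 (65 → 86). Not NE.
(a1, C2): P1 can switch to a2 (21 → 29). Not NE.
(a1, C3): P1 gets 94, best alternative 81; P2 gets 73, best alternative 53. No profitable deviation — NE.
(a1, C4): P1 can switch to a4 (69 → 92). Not NE.
(a2, C1): P1 can switch to a1 (11 → 65). Not NE.
(a2, C2): P1 can switch to a4 (29 → 79). Not NE.
(a2, C3): P1 can switch to a1 (61 → 94). Not NE.
(a2, C4): P1 can switch to a1 (58 → 69). Not NE.
(a3, C1): P1 can switch to a1 (31 → 65). Not NE.
(a3, C2): P1 can switch to a1 (15 → 21). Not NE.
(a3, C3): P1 can switch to a1 (49 → 94). Not NE.
(a3, C4): P1 can switch to a1 (60 → 69). Not NE.
(a4, C1): P2 can switch to C4 (28 → 29). Not NE.
(a4, C4): P1 gets 92, best alternative 69; P2 gets 29, best alternative 28. No profitable deviation — NE.
(The remaining 2 profiles each have a profitable deviation by the same check.)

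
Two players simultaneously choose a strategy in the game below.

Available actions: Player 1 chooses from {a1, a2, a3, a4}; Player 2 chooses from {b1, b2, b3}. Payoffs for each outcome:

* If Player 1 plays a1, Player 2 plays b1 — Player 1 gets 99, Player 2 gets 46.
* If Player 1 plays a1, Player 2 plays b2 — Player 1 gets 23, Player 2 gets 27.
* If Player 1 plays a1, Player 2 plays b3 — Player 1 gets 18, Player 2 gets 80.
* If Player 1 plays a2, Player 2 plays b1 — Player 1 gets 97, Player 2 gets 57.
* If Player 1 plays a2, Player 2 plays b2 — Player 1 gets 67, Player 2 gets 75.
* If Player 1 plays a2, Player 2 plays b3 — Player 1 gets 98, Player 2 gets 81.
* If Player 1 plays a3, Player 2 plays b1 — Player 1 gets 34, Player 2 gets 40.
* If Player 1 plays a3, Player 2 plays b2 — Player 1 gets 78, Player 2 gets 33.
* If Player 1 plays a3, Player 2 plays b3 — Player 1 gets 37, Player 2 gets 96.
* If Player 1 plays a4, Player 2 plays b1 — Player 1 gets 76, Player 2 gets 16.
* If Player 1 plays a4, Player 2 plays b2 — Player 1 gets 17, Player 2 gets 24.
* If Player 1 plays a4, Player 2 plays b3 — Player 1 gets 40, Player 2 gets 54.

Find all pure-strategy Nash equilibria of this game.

(a1, b1): Player 2 can switch to b3 (46 → 80). Not NE.
(a1, b2): Player 1 can switch to a2 (23 → 67). Not NE.
(a1, b3): Player 1 can switch to a2 (18 → 98). Not NE.
(a2, b1): Player 1 can switch to a1 (97 → 99). Not NE.
(a2, b2): Player 1 can switch to a3 (67 → 78). Not NE.
(a2, b3): Player 1 gets 98, best alternative 40; Player 2 gets 81, best alternative 75. No profitable deviation — NE.
(a3, b1): Player 1 can switch to a1 (34 → 99). Not NE.
(The remaining 5 profiles each have a profitable deviation by the same check.)

(a2, b3)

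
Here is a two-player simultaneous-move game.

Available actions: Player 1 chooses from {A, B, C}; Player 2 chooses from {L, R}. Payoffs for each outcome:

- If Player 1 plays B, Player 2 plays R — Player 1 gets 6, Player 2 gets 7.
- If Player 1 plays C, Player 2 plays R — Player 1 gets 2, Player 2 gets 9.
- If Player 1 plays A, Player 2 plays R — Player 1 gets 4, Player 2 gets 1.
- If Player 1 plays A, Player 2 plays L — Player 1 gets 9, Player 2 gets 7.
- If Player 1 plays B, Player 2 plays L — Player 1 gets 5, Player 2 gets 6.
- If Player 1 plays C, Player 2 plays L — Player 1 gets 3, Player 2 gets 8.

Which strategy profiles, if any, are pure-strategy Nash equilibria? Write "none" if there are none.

The pure Nash equilibria are (A, L), (B, R).

Player 1 against L: payoffs 9, 5, 3 → best response A.
Player 1 against R: payoffs 4, 6, 2 → best response B.
Player 2 against A: payoffs 7, 1 → best response L.
Player 2 against B: payoffs 6, 7 → best response R.
Player 2 against C: payoffs 8, 9 → best response R.
Mutual best responses: (A, L); (B, R).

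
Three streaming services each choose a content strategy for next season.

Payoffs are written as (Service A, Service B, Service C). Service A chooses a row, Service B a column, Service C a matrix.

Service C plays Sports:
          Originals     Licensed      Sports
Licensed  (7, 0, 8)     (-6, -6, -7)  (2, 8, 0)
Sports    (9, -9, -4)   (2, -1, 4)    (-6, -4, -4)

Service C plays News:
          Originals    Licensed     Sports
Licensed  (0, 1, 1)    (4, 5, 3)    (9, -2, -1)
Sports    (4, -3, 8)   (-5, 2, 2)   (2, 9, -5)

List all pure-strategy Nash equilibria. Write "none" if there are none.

(Licensed, Licensed, News) and (Licensed, Sports, Sports) and (Sports, Licensed, Sports)

For each player, find the best response to each opponent profile; mutual best responses are the pure NE.
Service A against (Originals, Sports): payoffs 7, 9 → best response Sports.
Service A against (Originals, News): payoffs 0, 4 → best response Sports.
Service A against (Licensed, Sports): payoffs -6, 2 → best response Sports.
Service A against (Licensed, News): payoffs 4, -5 → best response Licensed.
Service A against (Sports, Sports): payoffs 2, -6 → best response Licensed.
Service A against (Sports, News): payoffs 9, 2 → best response Licensed.
Service B against (Licensed, Sports): payoffs 0, -6, 8 → best response Sports.
Service B against (Licensed, News): payoffs 1, 5, -2 → best response Licensed.
Service B against (Sports, Sports): payoffs -9, -1, -4 → best response Licensed.
Service B against (Sports, News): payoffs -3, 2, 9 → best response Sports.
Service C against (Licensed, Originals): payoffs 8, 1 → best response Sports.
Service C against (Licensed, Licensed): payoffs -7, 3 → best response News.
Service C against (Licensed, Sports): payoffs 0, -1 → best response Sports.
Service C against (Sports, Originals): payoffs -4, 8 → best response News.
Service C against (Sports, Licensed): payoffs 4, 2 → best response Sports.
Service C against (Sports, Sports): payoffs -4, -5 → best response Sports.
Mutual best responses: (Licensed, Licensed, News); (Licensed, Sports, Sports); (Sports, Licensed, Sports).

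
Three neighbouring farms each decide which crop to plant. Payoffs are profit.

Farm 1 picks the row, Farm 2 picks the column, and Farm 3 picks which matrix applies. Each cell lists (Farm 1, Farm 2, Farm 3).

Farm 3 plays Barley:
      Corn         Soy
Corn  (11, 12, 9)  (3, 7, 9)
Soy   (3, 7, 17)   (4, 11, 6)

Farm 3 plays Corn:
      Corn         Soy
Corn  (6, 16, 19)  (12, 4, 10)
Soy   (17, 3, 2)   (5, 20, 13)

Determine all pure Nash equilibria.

(Corn, Corn, Barley): Farm 3 can switch to Corn (9 → 19). Not NE.
(Corn, Corn, Corn): Farm 1 can switch to Soy (6 → 17). Not NE.
(Corn, Soy, Barley): Farm 1 can switch to Soy (3 → 4). Not NE.
(Corn, Soy, Corn): Farm 2 can switch to Corn (4 → 16). Not NE.
(Soy, Corn, Barley): Farm 1 can switch to Corn (3 → 11). Not NE.
(Soy, Corn, Corn): Farm 2 can switch to Soy (3 → 20). Not NE.
(The remaining 2 profiles each have a profitable deviation by the same check.)

none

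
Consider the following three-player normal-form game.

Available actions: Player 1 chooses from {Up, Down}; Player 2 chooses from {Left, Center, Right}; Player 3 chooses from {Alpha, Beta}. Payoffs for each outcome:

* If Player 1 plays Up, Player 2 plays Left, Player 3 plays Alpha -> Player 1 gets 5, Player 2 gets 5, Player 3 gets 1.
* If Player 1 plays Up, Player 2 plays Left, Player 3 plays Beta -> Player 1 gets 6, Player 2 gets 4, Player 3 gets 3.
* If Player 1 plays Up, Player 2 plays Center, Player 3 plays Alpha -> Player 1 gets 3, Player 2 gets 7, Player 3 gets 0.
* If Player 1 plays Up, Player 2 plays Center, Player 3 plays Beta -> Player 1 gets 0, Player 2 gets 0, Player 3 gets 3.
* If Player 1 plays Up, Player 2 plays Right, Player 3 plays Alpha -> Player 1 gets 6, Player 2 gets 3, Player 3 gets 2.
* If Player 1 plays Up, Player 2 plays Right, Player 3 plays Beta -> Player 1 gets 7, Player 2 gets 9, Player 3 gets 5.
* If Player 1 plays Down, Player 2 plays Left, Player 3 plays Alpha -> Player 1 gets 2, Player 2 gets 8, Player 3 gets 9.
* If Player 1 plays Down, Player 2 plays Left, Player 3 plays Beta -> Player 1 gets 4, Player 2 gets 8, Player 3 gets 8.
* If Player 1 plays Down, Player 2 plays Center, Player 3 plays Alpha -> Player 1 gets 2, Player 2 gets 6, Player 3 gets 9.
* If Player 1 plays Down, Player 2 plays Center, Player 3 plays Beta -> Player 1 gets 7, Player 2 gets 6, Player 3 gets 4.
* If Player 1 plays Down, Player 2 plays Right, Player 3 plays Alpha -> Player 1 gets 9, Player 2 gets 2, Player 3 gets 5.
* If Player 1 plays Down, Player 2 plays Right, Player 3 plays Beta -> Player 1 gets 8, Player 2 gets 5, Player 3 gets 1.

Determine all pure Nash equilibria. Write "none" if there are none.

For each player, find the best response to each opponent profile; mutual best responses are the pure NE.
Player 1 against (Left, Alpha): payoffs 5, 2 → best response Up.
Player 1 against (Left, Beta): payoffs 6, 4 → best response Up.
Player 1 against (Center, Alpha): payoffs 3, 2 → best response Up.
Player 1 against (Center, Beta): payoffs 0, 7 → best response Down.
Player 1 against (Right, Alpha): payoffs 6, 9 → best response Down.
Player 1 against (Right, Beta): payoffs 7, 8 → best response Down.
Player 2 against (Up, Alpha): payoffs 5, 7, 3 → best response Center.
Player 2 against (Up, Beta): payoffs 4, 0, 9 → best response Right.
Player 2 against (Down, Alpha): payoffs 8, 6, 2 → best response Left.
Player 2 against (Down, Beta): payoffs 8, 6, 5 → best response Left.
Player 3 against (Up, Left): payoffs 1, 3 → best response Beta.
Player 3 against (Up, Center): payoffs 0, 3 → best response Beta.
Player 3 against (Up, Right): payoffs 2, 5 → best response Beta.
Player 3 against (Down, Left): payoffs 9, 8 → best response Alpha.
Player 3 against (Down, Center): payoffs 9, 4 → best response Alpha.
Player 3 against (Down, Right): payoffs 5, 1 → best response Alpha.
No profile is a mutual best response for all players.

No pure-strategy Nash equilibrium.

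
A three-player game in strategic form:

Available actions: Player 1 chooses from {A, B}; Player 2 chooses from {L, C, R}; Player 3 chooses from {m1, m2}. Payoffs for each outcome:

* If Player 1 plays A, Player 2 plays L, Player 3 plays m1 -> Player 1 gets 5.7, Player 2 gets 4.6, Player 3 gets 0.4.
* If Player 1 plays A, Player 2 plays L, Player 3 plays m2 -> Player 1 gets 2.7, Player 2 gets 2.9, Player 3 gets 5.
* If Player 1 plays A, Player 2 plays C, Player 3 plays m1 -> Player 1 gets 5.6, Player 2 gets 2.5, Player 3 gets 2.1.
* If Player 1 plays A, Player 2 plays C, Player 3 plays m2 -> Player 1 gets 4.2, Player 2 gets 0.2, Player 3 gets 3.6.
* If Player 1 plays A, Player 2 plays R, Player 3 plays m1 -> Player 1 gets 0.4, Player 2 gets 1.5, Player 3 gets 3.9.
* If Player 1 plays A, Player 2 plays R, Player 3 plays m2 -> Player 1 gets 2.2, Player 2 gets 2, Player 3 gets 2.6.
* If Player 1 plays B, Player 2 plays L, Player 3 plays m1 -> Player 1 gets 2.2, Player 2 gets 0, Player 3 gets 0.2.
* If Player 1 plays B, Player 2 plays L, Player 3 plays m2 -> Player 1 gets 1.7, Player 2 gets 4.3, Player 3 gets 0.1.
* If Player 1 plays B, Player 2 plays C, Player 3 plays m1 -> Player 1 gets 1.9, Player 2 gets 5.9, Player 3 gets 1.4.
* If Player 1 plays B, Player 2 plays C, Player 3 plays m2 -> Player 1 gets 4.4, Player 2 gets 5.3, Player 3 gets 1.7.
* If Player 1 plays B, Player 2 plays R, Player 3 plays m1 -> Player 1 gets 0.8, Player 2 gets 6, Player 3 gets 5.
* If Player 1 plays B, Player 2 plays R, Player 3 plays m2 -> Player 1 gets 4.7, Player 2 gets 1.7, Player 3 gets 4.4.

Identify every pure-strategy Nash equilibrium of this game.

(A, L, m2), (B, C, m2), (B, R, m1)

Player 1 against (L, m1): payoffs 5.7, 2.2 → best response A.
Player 1 against (L, m2): payoffs 2.7, 1.7 → best response A.
Player 1 against (C, m1): payoffs 5.6, 1.9 → best response A.
Player 1 against (C, m2): payoffs 4.2, 4.4 → best response B.
Player 1 against (R, m1): payoffs 0.4, 0.8 → best response B.
Player 1 against (R, m2): payoffs 2.2, 4.7 → best response B.
Player 2 against (A, m1): payoffs 4.6, 2.5, 1.5 → best response L.
Player 2 against (A, m2): payoffs 2.9, 0.2, 2 → best response L.
Player 2 against (B, m1): payoffs 0, 5.9, 6 → best response R.
Player 2 against (B, m2): payoffs 4.3, 5.3, 1.7 → best response C.
Player 3 against (A, L): payoffs 0.4, 5 → best response m2.
Player 3 against (A, C): payoffs 2.1, 3.6 → best response m2.
Player 3 against (A, R): payoffs 3.9, 2.6 → best response m1.
Player 3 against (B, L): payoffs 0.2, 0.1 → best response m1.
Player 3 against (B, C): payoffs 1.4, 1.7 → best response m2.
Player 3 against (B, R): payoffs 5, 4.4 → best response m1.
Mutual best responses: (A, L, m2); (B, C, m2); (B, R, m1).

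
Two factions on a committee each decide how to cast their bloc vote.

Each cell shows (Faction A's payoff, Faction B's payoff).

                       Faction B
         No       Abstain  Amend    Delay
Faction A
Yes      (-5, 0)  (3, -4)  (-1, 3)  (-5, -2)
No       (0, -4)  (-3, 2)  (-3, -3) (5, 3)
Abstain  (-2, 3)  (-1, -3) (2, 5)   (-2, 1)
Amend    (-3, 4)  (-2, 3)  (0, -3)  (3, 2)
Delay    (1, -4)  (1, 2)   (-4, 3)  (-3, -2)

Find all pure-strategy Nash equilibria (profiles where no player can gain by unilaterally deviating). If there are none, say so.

(Yes, No): Faction A can switch to No (-5 → 0). Not NE.
(Yes, Abstain): Faction B can switch to No (-4 → 0). Not NE.
(Yes, Amend): Faction A can switch to Abstain (-1 → 2). Not NE.
(Yes, Delay): Faction A can switch to No (-5 → 5). Not NE.
(No, No): Faction A can switch to Delay (0 → 1). Not NE.
(No, Abstain): Faction A can switch to Yes (-3 → 3). Not NE.
(No, Amend): Faction A can switch to Yes (-3 → -1). Not NE.
(No, Delay): Faction A gets 5, best alternative 3; Faction B gets 3, best alternative 2. No profitable deviation — NE.
(Abstain, No): Faction A can switch to No (-2 → 0). Not NE.
(Abstain, Abstain): Faction A can switch to Yes (-1 → 3). Not NE.
(Abstain, Amend): Faction A gets 2, best alternative 0; Faction B gets 5, best alternative 3. No profitable deviation — NE.
(Abstain, Delay): Faction A can switch to No (-2 → 5). Not NE.
(Amend, No): Faction A can switch to No (-3 → 0). Not NE.
(Amend, Abstain): Faction A can switch to Yes (-2 → 3). Not NE.
(The remaining 6 profiles each have a profitable deviation by the same check.)

Pure-strategy Nash equilibria: (No, Delay), (Abstain, Amend)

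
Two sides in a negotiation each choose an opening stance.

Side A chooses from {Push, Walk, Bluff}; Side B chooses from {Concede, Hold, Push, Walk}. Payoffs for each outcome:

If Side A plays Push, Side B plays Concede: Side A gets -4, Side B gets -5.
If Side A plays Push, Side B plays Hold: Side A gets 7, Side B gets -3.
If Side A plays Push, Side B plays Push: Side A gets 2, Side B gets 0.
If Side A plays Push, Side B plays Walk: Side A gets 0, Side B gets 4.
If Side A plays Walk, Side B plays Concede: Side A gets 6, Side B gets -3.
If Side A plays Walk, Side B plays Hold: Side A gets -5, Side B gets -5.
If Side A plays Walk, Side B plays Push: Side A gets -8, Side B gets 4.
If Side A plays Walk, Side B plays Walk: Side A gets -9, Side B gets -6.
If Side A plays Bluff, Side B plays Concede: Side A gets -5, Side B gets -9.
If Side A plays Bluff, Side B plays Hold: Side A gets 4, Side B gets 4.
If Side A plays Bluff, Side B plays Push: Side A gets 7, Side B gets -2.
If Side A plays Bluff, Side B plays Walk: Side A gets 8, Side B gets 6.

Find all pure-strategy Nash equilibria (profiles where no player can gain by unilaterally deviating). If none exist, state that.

Pure NE: (Bluff, Walk)

(Push, Concede): Side A can switch to Walk (-4 → 6). Not NE.
(Push, Hold): Side B can switch to Push (-3 → 0). Not NE.
(Push, Push): Side A can switch to Bluff (2 → 7). Not NE.
(Push, Walk): Side A can switch to Bluff (0 → 8). Not NE.
(Walk, Concede): Side B can switch to Push (-3 → 4). Not NE.
(Walk, Hold): Side A can switch to Push (-5 → 7). Not NE.
(Walk, Push): Side A can switch to Push (-8 → 2). Not NE.
(Walk, Walk): Side A can switch to Push (-9 → 0). Not NE.
(Bluff, Concede): Side A can switch to Push (-5 → -4). Not NE.
(Bluff, Hold): Side A can switch to Push (4 → 7). Not NE.
(Bluff, Walk): Side A gets 8, best alternative 0; Side B gets 6, best alternative 4. No profitable deviation — NE.
(The remaining 1 profile has a profitable deviation by the same check.)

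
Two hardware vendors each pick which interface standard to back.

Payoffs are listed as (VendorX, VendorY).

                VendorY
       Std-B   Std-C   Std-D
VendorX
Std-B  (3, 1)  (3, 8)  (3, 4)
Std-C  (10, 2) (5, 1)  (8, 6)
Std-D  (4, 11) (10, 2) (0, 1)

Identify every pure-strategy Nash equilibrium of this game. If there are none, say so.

(Std-C, Std-D)

VendorX against Std-B: payoffs 3, 10, 4 → best response Std-C.
VendorX against Std-C: payoffs 3, 5, 10 → best response Std-D.
VendorX against Std-D: payoffs 3, 8, 0 → best response Std-C.
VendorY against Std-B: payoffs 1, 8, 4 → best response Std-C.
VendorY against Std-C: payoffs 2, 1, 6 → best response Std-D.
VendorY against Std-D: payoffs 11, 2, 1 → best response Std-B.
Mutual best responses: (Std-C, Std-D).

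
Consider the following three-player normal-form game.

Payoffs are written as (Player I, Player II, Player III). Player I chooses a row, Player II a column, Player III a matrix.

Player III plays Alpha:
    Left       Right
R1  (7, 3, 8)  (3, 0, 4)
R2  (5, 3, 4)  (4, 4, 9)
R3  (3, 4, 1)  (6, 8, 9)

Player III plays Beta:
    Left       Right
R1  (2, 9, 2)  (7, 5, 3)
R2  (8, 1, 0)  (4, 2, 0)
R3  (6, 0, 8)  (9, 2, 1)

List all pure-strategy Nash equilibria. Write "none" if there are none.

Pure-strategy Nash equilibria: (R1, Left, Alpha), (R3, Right, Alpha)

For each player, find the best response to each opponent profile; mutual best responses are the pure NE.
Player I against (Left, Alpha): payoffs 7, 5, 3 → best response R1.
Player I against (Left, Beta): payoffs 2, 8, 6 → best response R2.
Player I against (Right, Alpha): payoffs 3, 4, 6 → best response R3.
Player I against (Right, Beta): payoffs 7, 4, 9 → best response R3.
Player II against (R1, Alpha): payoffs 3, 0 → best response Left.
Player II against (R1, Beta): payoffs 9, 5 → best response Left.
Player II against (R2, Alpha): payoffs 3, 4 → best response Right.
Player II against (R2, Beta): payoffs 1, 2 → best response Right.
Player II against (R3, Alpha): payoffs 4, 8 → best response Right.
Player II against (R3, Beta): payoffs 0, 2 → best response Right.
Player III against (R1, Left): payoffs 8, 2 → best response Alpha.
Player III against (R1, Right): payoffs 4, 3 → best response Alpha.
Player III against (R2, Left): payoffs 4, 0 → best response Alpha.
Player III against (R2, Right): payoffs 9, 0 → best response Alpha.
Player III against (R3, Left): payoffs 1, 8 → best response Beta.
Player III against (R3, Right): payoffs 9, 1 → best response Alpha.
Mutual best responses: (R1, Left, Alpha); (R3, Right, Alpha).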